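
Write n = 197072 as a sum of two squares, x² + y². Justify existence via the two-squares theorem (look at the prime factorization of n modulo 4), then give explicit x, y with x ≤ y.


Step 1: Factor n = 197072 = 2^4 · 109 · 113.
Step 2: Check the mod-4 condition on each prime factor: 2 = 2 (special); 109 ≡ 1 (mod 4), exponent 1; 113 ≡ 1 (mod 4), exponent 1.
All primes ≡ 3 (mod 4) appear to even exponent (or don't appear), so by the two-squares theorem n IS expressible as a sum of two squares.
Step 3: Build a representation. Group n = k² · m with k = 4 and m = 109 · 113 = 12317 (a product of primes ≡ 1 (mod 4)); a representation of m scales to one of n via (k·x)² + (k·y)² = k²(x² + y²). Each prime p ≡ 1 (mod 4) is itself a sum of two squares; find a² by testing p − a² for a perfect square:
  109: 109 − 1² = 108, 109 − 2² = 105, 109 − 3² = 100 = 10² ⇒ 109 = 3² + 10².
  113: 113 − 1² = 112, 113 − 2² = 109, 113 − 3² = 104, 113 − 4² = 97, 113 − 5² = 88, 113 − 6² = 77, 113 − 7² = 64 = 8² ⇒ 113 = 7² + 8².
  Combine using the Brahmagupta–Fibonacci identity (a² + b²)(c² + d²) = (ac − bd)² + (ad + bc)² = (ac + bd)² + (ad − bc)²:
  109 · 113 = 12317: from (3² + 10²)(7² + 8²), take (3·7 − 10·8, 3·8 + 10·7) = (21 − 80, 24 + 70) = (-59, 94); dropping signs (only squares matter) gives (59, 94); check 59² + 94² = 3481 + 8836 = 12317 ✓.
  Scale by k = 4: (4·59, 4·94) = (236, 376).
Step 4: Order so x ≤ y and verify: 236² + 376² = 55696 + 141376 = 197072 = n. ✓

n = 197072 = 236² + 376² (one valid representation with x ≤ y).


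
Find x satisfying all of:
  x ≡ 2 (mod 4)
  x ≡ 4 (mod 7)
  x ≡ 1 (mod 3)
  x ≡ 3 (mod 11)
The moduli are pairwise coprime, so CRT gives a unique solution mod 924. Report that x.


Product of moduli M = 4 · 7 · 3 · 11 = 924.
Merge one congruence at a time:
  Start: x ≡ 2 (mod 4).
  Combine with x ≡ 4 (mod 7); new modulus lcm = 28.
    Write x = 2 + 4·t and substitute into x ≡ 4 (mod 7): 4·t ≡ 4 − 2 = 2 (mod 7).
    The inverse of 4 mod 7 is 2 (since 4·2 = 8 = 1·7 + 1), so t ≡ 2·2 = 4 ≡ 4 (mod 7).
    Then x = 2 + 4·4 = 18, valid modulo lcm(4, 7) = 28: x ≡ 18 (mod 28).
  Combine with x ≡ 1 (mod 3); new modulus lcm = 84.
    Write x = 18 + 28·t and substitute into x ≡ 1 (mod 3): 28·t ≡ 1 − 18 = -17 (mod 3).
    Reduce coefficients mod 3: 1·t ≡ 1 (mod 3).
    So t ≡ 1 (mod 3).
    Then x = 18 + 28·1 = 46, valid modulo lcm(28, 3) = 84: x ≡ 46 (mod 84).
  Combine with x ≡ 3 (mod 11); new modulus lcm = 924.
    Write x = 46 + 84·t and substitute into x ≡ 3 (mod 11): 84·t ≡ 3 − 46 = -43 (mod 11).
    Reduce coefficients mod 11: 7·t ≡ 1 (mod 11).
    The inverse of 7 mod 11 is 8 (since 7·8 = 56 = 5·11 + 1), so t ≡ 8·1 = 8 ≡ 8 (mod 11).
    Then x = 46 + 84·8 = 718, valid modulo lcm(84, 11) = 924: x ≡ 718 (mod 924).
Verify against each original: 718 mod 4 = 2, 718 mod 7 = 4, 718 mod 3 = 1, 718 mod 11 = 3.

x ≡ 718 (mod 924).


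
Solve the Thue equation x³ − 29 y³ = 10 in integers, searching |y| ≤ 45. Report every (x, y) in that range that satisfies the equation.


The equation is x³ - 29y³ = 10. For fixed y, x³ = 29·y³ + 10, so a solution requires the RHS to be a perfect cube.
Strategy: iterate y from -45 to 45, compute RHS = 29·y³ + 10, and check whether it is a (positive or negative) perfect cube.
Check small values of y:
  y = 0: RHS = 10 is not a perfect cube.
  y = 1: RHS = 39 is not a perfect cube.
  y = -1: RHS = -19 is not a perfect cube.
  y = 2: RHS = 242 is not a perfect cube.
  y = -2: RHS = -222 is not a perfect cube.
  y = 3: RHS = 793 is not a perfect cube.
  y = -3: RHS = -773 is not a perfect cube.
Continuing the search up to |y| = 45 finds no solutions either.
No (x, y) in the scanned range satisfies the equation.

No integer solutions with |y| ≤ 45.


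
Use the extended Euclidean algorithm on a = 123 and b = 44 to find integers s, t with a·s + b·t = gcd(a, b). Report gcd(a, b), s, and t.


Euclidean algorithm on (123, 44) — divide until remainder is 0:
  123 = 2 · 44 + 35
  44 = 1 · 35 + 9
  35 = 3 · 9 + 8
  9 = 1 · 8 + 1
  8 = 8 · 1 + 0
gcd(123, 44) = 1.
Track Bezout coefficients alongside the remainders: start with r₀ = 123 = a·1 + b·0 (s = 1, t = 0) and r₁ = 44 = a·0 + b·1 (s = 0, t = 1); each new remainder r_{k+1} = r_{k-1} − q_k·r_k inherits s_{k+1} = s_{k-1} − q_k·s_k, t_{k+1} = t_{k-1} − q_k·t_k, so r_k = a·s_k + b·t_k at every step:
  q = 2: r = 35, s = 1 − 2·0 = 1, t = 0 − 2·1 = -2  (check: 123·1 + 44·(-2) = 35)
  q = 1: r = 9, s = 0 − 1·1 = -1, t = 1 − 1·(-2) = 3  (check: 123·(-1) + 44·3 = 9)
  q = 3: r = 8, s = 1 − 3·(-1) = 4, t = -2 − 3·3 = -11  (check: 123·4 + 44·(-11) = 8)
  q = 1: r = 1, s = -1 − 1·4 = -5, t = 3 − 1·(-11) = 14  (check: 123·(-5) + 44·14 = 1)
The row with r = 1 (the gcd) gives the Bezout coefficients s = -5, t = 14.
Result: 123 · (-5) + 44 · (14) = 1.

gcd(123, 44) = 1; s = -5, t = 14 (check: 123·(-5) + 44·14 = 1).


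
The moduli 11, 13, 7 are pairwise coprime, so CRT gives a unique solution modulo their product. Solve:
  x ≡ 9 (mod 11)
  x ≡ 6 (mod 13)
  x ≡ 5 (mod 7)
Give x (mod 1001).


Moduli 11, 13, 7 are pairwise coprime; by CRT there is a unique solution modulo M = 11 · 13 · 7 = 1001.
Solve pairwise, accumulating the modulus:
  Start with x ≡ 9 (mod 11).
  Combine with x ≡ 6 (mod 13): since gcd(11, 13) = 1, we get a unique residue mod 143.
    Write x = 9 + 11·t and substitute into x ≡ 6 (mod 13): 11·t ≡ 6 − 9 = -3 (mod 13).
    Reduce coefficients mod 13: 11·t ≡ 10 (mod 13).
    The inverse of 11 mod 13 is 6 (since 11·6 = 66 = 5·13 + 1), so t ≡ 6·10 = 60 ≡ 8 (mod 13).
    Then x = 9 + 11·8 = 97, valid modulo lcm(11, 13) = 143: x ≡ 97 (mod 143).
  Combine with x ≡ 5 (mod 7): since gcd(143, 7) = 1, we get a unique residue mod 1001.
    Write x = 97 + 143·t and substitute into x ≡ 5 (mod 7): 143·t ≡ 5 − 97 = -92 (mod 7).
    Reduce coefficients mod 7: 3·t ≡ 6 (mod 7).
    The inverse of 3 mod 7 is 5 (since 3·5 = 15 = 2·7 + 1), so t ≡ 5·6 = 30 ≡ 2 (mod 7).
    Then x = 97 + 143·2 = 383, valid modulo lcm(143, 7) = 1001: x ≡ 383 (mod 1001).
Verify: 383 mod 11 = 9 ✓, 383 mod 13 = 6 ✓, 383 mod 7 = 5 ✓.

x ≡ 383 (mod 1001).


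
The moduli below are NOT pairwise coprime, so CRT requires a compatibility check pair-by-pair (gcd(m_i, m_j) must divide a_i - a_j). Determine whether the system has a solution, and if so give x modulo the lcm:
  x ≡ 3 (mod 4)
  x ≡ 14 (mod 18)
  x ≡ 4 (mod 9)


Moduli 4, 18, 9 are not pairwise coprime, so CRT works modulo lcm(m_i) when all pairwise compatibility conditions hold.
Pairwise compatibility: gcd(m_i, m_j) must divide a_i - a_j for every pair.
Merge one congruence at a time:
  Start: x ≡ 3 (mod 4).
  Combine with x ≡ 14 (mod 18): gcd(4, 18) = 2, and 14 - 3 = 11 is NOT divisible by 2.
    ⇒ system is inconsistent (no integer solution).

No solution (the system is inconsistent).


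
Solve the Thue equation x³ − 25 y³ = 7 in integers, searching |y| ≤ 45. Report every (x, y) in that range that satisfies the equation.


The equation is x³ - 25y³ = 7. For fixed y, x³ = 25·y³ + 7, so a solution requires the RHS to be a perfect cube.
Strategy: iterate y from -45 to 45, compute RHS = 25·y³ + 7, and check whether it is a (positive or negative) perfect cube.
Check small values of y:
  y = 0: RHS = 7 is not a perfect cube.
  y = 1: RHS = 32 is not a perfect cube.
  y = -1: RHS = -18 is not a perfect cube.
  y = 2: RHS = 207 is not a perfect cube.
  y = -2: RHS = -193 is not a perfect cube.
  y = 3: RHS = 682 is not a perfect cube.
  y = -3: RHS = -668 is not a perfect cube.
Continuing the search up to |y| = 45 finds no solutions either.
No (x, y) in the scanned range satisfies the equation.

No integer solutions with |y| ≤ 45.


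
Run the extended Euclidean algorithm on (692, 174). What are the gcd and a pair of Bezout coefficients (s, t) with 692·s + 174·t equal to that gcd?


Euclidean algorithm on (692, 174) — divide until remainder is 0:
  692 = 3 · 174 + 170
  174 = 1 · 170 + 4
  170 = 42 · 4 + 2
  4 = 2 · 2 + 0
gcd(692, 174) = 2.
Track Bezout coefficients alongside the remainders: start with r₀ = 692 = a·1 + b·0 (s = 1, t = 0) and r₁ = 174 = a·0 + b·1 (s = 0, t = 1); each new remainder r_{k+1} = r_{k-1} − q_k·r_k inherits s_{k+1} = s_{k-1} − q_k·s_k, t_{k+1} = t_{k-1} − q_k·t_k, so r_k = a·s_k + b·t_k at every step:
  q = 3: r = 170, s = 1 − 3·0 = 1, t = 0 − 3·1 = -3  (check: 692·1 + 174·(-3) = 170)
  q = 1: r = 4, s = 0 − 1·1 = -1, t = 1 − 1·(-3) = 4  (check: 692·(-1) + 174·4 = 4)
  q = 42: r = 2, s = 1 − 42·(-1) = 43, t = -3 − 42·4 = -171  (check: 692·43 + 174·(-171) = 2)
The row with r = 2 (the gcd) gives the Bezout coefficients s = 43, t = -171.
Result: 692 · (43) + 174 · (-171) = 2.

gcd(692, 174) = 2; s = 43, t = -171 (check: 692·43 + 174·(-171) = 2).


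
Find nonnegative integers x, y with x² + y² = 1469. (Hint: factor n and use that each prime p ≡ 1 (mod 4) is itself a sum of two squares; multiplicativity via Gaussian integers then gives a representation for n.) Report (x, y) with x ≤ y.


Step 1: Factor n = 1469 = 13 · 113.
Step 2: Check the mod-4 condition on each prime factor: 13 ≡ 1 (mod 4), exponent 1; 113 ≡ 1 (mod 4), exponent 1.
All primes ≡ 3 (mod 4) appear to even exponent (or don't appear), so by the two-squares theorem n IS expressible as a sum of two squares.
Step 3: Build a representation. Here n = 13 · 113 is a product of primes ≡ 1 (mod 4). Each prime p ≡ 1 (mod 4) is itself a sum of two squares; find a² by testing p − a² for a perfect square:
  13: 13 − 1² = 12, 13 − 2² = 9 = 3² ⇒ 13 = 2² + 3².
  113: 113 − 1² = 112, 113 − 2² = 109, 113 − 3² = 104, 113 − 4² = 97, 113 − 5² = 88, 113 − 6² = 77, 113 − 7² = 64 = 8² ⇒ 113 = 7² + 8².
  Combine using the Brahmagupta–Fibonacci identity (a² + b²)(c² + d²) = (ac − bd)² + (ad + bc)² = (ac + bd)² + (ad − bc)²:
  13 · 113 = 1469: from (2² + 3²)(7² + 8²), take (2·7 − 3·8, 2·8 + 3·7) = (14 − 24, 16 + 21) = (-10, 37); dropping signs (only squares matter) gives (10, 37); check 10² + 37² = 100 + 1369 = 1469 ✓.
Step 4: Order so x ≤ y and verify: 10² + 37² = 100 + 1369 = 1469 = n. ✓

n = 1469 = 10² + 37² (one valid representation with x ≤ y).


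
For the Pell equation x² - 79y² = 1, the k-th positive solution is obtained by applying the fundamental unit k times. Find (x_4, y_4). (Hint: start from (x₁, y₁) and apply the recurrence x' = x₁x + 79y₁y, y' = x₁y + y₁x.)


Step 1: Find the fundamental solution (x₁, y₁) of x² - 79y² = 1.
  Expand √79 as a continued fraction. a₀ = ⌊√79⌋ = 8; iterate m_{k+1} = d_k·a_k − m_k, d_{k+1} = (79 − m_{k+1}²)/d_k, a_{k+1} = ⌊(a₀ + m_{k+1})/d_{k+1}⌋ (starting m₀ = 0, d₀ = 1), with convergents p_k = a_k·p_{k-1} + p_{k-2}, q_k = a_k·q_{k-1} + q_{k-2} (p₋₁ = 1, q₋₁ = 0):
  k = 0: a₀ = 8; p₀/q₀ = 8/1; p₀² − 79·q₀² = 64 − 79 = -15.
  k = 1: m = 8, d = 15, a = ⌊(8 + 8)/15⌋ = 1; p/q = (1·8 + 1)/(1·1 + 0) = 9/1; p² − 79·q² = 81 − 79 = 2.
  k = 2: m = 7, d = 2, a = ⌊(8 + 7)/2⌋ = 7; p/q = (7·9 + 8)/(7·1 + 1) = 71/8; p² − 79·q² = 5041 − 5056 = -15.
  k = 3: m = 7, d = 15, a = ⌊(8 + 7)/15⌋ = 1; p/q = (1·71 + 9)/(1·8 + 1) = 80/9; p² − 79·q² = 6400 − 6399 = 1.
  The first convergent with p² − 79·q² = 1 gives the fundamental solution (x₁, y₁) = (80, 9).
Step 2: Apply the recurrence (x_{n+1}, y_{n+1}) = (x₁x_n + 79y₁y_n, x₁y_n + y₁x_n) repeatedly.
  From (x_1, y_1) = (80, 9): x_2 = 80·80 + 79·9·9 = 12799; y_2 = 80·9 + 9·80 = 1440.
  From (x_2, y_2) = (12799, 1440): x_3 = 80·12799 + 79·9·1440 = 2047760; y_3 = 80·1440 + 9·12799 = 230391.
  From (x_3, y_3) = (2047760, 230391): x_4 = 80·2047760 + 79·9·230391 = 327628801; y_4 = 80·230391 + 9·2047760 = 36861120.
Step 3: Verify x_4² - 79·y_4² = 107340631244697601 - 107340631244697600 = 1 (should be 1). ✓

(x_1, y_1) = (80, 9); (x_4, y_4) = (327628801, 36861120).


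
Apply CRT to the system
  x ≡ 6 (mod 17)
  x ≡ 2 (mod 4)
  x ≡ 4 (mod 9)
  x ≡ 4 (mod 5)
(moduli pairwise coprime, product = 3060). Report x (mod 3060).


Product of moduli M = 17 · 4 · 9 · 5 = 3060.
Merge one congruence at a time:
  Start: x ≡ 6 (mod 17).
  Combine with x ≡ 2 (mod 4); new modulus lcm = 68.
    Write x = 6 + 17·t and substitute into x ≡ 2 (mod 4): 17·t ≡ 2 − 6 = -4 (mod 4).
    Reduce coefficients mod 4: 1·t ≡ 0 (mod 4).
    So t ≡ 0 (mod 4).
    Then x = 6 + 17·0 = 6, valid modulo lcm(17, 4) = 68: x ≡ 6 (mod 68).
  Combine with x ≡ 4 (mod 9); new modulus lcm = 612.
    Write x = 6 + 68·t and substitute into x ≡ 4 (mod 9): 68·t ≡ 4 − 6 = -2 (mod 9).
    Reduce coefficients mod 9: 5·t ≡ 7 (mod 9).
    The inverse of 5 mod 9 is 2 (since 5·2 = 10 = 1·9 + 1), so t ≡ 2·7 = 14 ≡ 5 (mod 9).
    Then x = 6 + 68·5 = 346, valid modulo lcm(68, 9) = 612: x ≡ 346 (mod 612).
  Combine with x ≡ 4 (mod 5); new modulus lcm = 3060.
    Write x = 346 + 612·t and substitute into x ≡ 4 (mod 5): 612·t ≡ 4 − 346 = -342 (mod 5).
    Reduce coefficients mod 5: 2·t ≡ 3 (mod 5).
    The inverse of 2 mod 5 is 3 (since 2·3 = 6 = 1·5 + 1), so t ≡ 3·3 = 9 ≡ 4 (mod 5).
    Then x = 346 + 612·4 = 2794, valid modulo lcm(612, 5) = 3060: x ≡ 2794 (mod 3060).
Verify against each original: 2794 mod 17 = 6, 2794 mod 4 = 2, 2794 mod 9 = 4, 2794 mod 5 = 4.

x ≡ 2794 (mod 3060).


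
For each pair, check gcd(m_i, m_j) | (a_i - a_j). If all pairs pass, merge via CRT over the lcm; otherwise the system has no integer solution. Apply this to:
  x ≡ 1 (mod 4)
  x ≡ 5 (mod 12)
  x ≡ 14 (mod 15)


Moduli 4, 12, 15 are not pairwise coprime, so CRT works modulo lcm(m_i) when all pairwise compatibility conditions hold.
Pairwise compatibility: gcd(m_i, m_j) must divide a_i - a_j for every pair.
Merge one congruence at a time:
  Start: x ≡ 1 (mod 4).
  Combine with x ≡ 5 (mod 12): gcd(4, 12) = 4; 5 - 1 = 4, which IS divisible by 4, so compatible.
    Write x = 1 + 4·t and substitute into x ≡ 5 (mod 12): 4·t ≡ 5 − 1 = 4 (mod 12).
    Divide the congruence (and modulus) by g = 4: 1·t ≡ 1 (mod 3).
    So t ≡ 1 (mod 3).
    Then x = 1 + 4·1 = 5, valid modulo lcm(4, 12) = 12: x ≡ 5 (mod 12).
  Combine with x ≡ 14 (mod 15): gcd(12, 15) = 3; 14 - 5 = 9, which IS divisible by 3, so compatible.
    Write x = 5 + 12·t and substitute into x ≡ 14 (mod 15): 12·t ≡ 14 − 5 = 9 (mod 15).
    Divide the congruence (and modulus) by g = 3: 4·t ≡ 3 (mod 5).
    The inverse of 4 mod 5 is 4 (since 4·4 = 16 = 3·5 + 1), so t ≡ 4·3 = 12 ≡ 2 (mod 5).
    Then x = 5 + 12·2 = 29, valid modulo lcm(12, 15) = 60: x ≡ 29 (mod 60).
Verify: 29 mod 4 = 1, 29 mod 12 = 5, 29 mod 15 = 14.

x ≡ 29 (mod 60).


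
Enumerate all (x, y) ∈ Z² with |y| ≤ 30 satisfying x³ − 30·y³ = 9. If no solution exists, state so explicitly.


The equation is x³ - 30y³ = 9. For fixed y, x³ = 30·y³ + 9, so a solution requires the RHS to be a perfect cube.
Strategy: iterate y from -30 to 30, compute RHS = 30·y³ + 9, and check whether it is a (positive or negative) perfect cube.
Check small values of y:
  y = 0: RHS = 9 is not a perfect cube.
  y = 1: RHS = 39 is not a perfect cube.
  y = -1: RHS = -21 is not a perfect cube.
  y = 2: RHS = 249 is not a perfect cube.
  y = -2: RHS = -231 is not a perfect cube.
  y = 3: RHS = 819 is not a perfect cube.
  y = -3: RHS = -801 is not a perfect cube.
Continuing the search up to |y| = 30 finds no solutions either.
No (x, y) in the scanned range satisfies the equation.

No integer solutions with |y| ≤ 30.


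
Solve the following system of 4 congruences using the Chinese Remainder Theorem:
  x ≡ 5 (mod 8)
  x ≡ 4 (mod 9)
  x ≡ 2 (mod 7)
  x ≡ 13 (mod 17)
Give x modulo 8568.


Product of moduli M = 8 · 9 · 7 · 17 = 8568.
Merge one congruence at a time:
  Start: x ≡ 5 (mod 8).
  Combine with x ≡ 4 (mod 9); new modulus lcm = 72.
    Write x = 5 + 8·t and substitute into x ≡ 4 (mod 9): 8·t ≡ 4 − 5 = -1 (mod 9).
    Reduce coefficients mod 9: 8·t ≡ 8 (mod 9).
    The inverse of 8 mod 9 is 8 (since 8·8 = 64 = 7·9 + 1), so t ≡ 8·8 = 64 ≡ 1 (mod 9).
    Then x = 5 + 8·1 = 13, valid modulo lcm(8, 9) = 72: x ≡ 13 (mod 72).
  Combine with x ≡ 2 (mod 7); new modulus lcm = 504.
    Write x = 13 + 72·t and substitute into x ≡ 2 (mod 7): 72·t ≡ 2 − 13 = -11 (mod 7).
    Reduce coefficients mod 7: 2·t ≡ 3 (mod 7).
    The inverse of 2 mod 7 is 4 (since 2·4 = 8 = 1·7 + 1), so t ≡ 4·3 = 12 ≡ 5 (mod 7).
    Then x = 13 + 72·5 = 373, valid modulo lcm(72, 7) = 504: x ≡ 373 (mod 504).
  Combine with x ≡ 13 (mod 17); new modulus lcm = 8568.
    Write x = 373 + 504·t and substitute into x ≡ 13 (mod 17): 504·t ≡ 13 − 373 = -360 (mod 17).
    Reduce coefficients mod 17: 11·t ≡ 14 (mod 17).
    The inverse of 11 mod 17 is 14 (since 11·14 = 154 = 9·17 + 1), so t ≡ 14·14 = 196 ≡ 9 (mod 17).
    Then x = 373 + 504·9 = 4909, valid modulo lcm(504, 17) = 8568: x ≡ 4909 (mod 8568).
Verify against each original: 4909 mod 8 = 5, 4909 mod 9 = 4, 4909 mod 7 = 2, 4909 mod 17 = 13.

x ≡ 4909 (mod 8568).


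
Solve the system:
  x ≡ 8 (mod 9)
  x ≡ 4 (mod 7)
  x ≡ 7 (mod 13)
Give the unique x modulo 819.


Moduli 9, 7, 13 are pairwise coprime; by CRT there is a unique solution modulo M = 9 · 7 · 13 = 819.
Solve pairwise, accumulating the modulus:
  Start with x ≡ 8 (mod 9).
  Combine with x ≡ 4 (mod 7): since gcd(9, 7) = 1, we get a unique residue mod 63.
    Write x = 8 + 9·t and substitute into x ≡ 4 (mod 7): 9·t ≡ 4 − 8 = -4 (mod 7).
    Reduce coefficients mod 7: 2·t ≡ 3 (mod 7).
    The inverse of 2 mod 7 is 4 (since 2·4 = 8 = 1·7 + 1), so t ≡ 4·3 = 12 ≡ 5 (mod 7).
    Then x = 8 + 9·5 = 53, valid modulo lcm(9, 7) = 63: x ≡ 53 (mod 63).
  Combine with x ≡ 7 (mod 13): since gcd(63, 13) = 1, we get a unique residue mod 819.
    Write x = 53 + 63·t and substitute into x ≡ 7 (mod 13): 63·t ≡ 7 − 53 = -46 (mod 13).
    Reduce coefficients mod 13: 11·t ≡ 6 (mod 13).
    The inverse of 11 mod 13 is 6 (since 11·6 = 66 = 5·13 + 1), so t ≡ 6·6 = 36 ≡ 10 (mod 13).
    Then x = 53 + 63·10 = 683, valid modulo lcm(63, 13) = 819: x ≡ 683 (mod 819).
Verify: 683 mod 9 = 8 ✓, 683 mod 7 = 4 ✓, 683 mod 13 = 7 ✓.

x ≡ 683 (mod 819).


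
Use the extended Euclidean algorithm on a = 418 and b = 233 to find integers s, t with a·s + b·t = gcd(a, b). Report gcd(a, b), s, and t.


Euclidean algorithm on (418, 233) — divide until remainder is 0:
  418 = 1 · 233 + 185
  233 = 1 · 185 + 48
  185 = 3 · 48 + 41
  48 = 1 · 41 + 7
  41 = 5 · 7 + 6
  7 = 1 · 6 + 1
  6 = 6 · 1 + 0
gcd(418, 233) = 1.
Track Bezout coefficients alongside the remainders: start with r₀ = 418 = a·1 + b·0 (s = 1, t = 0) and r₁ = 233 = a·0 + b·1 (s = 0, t = 1); each new remainder r_{k+1} = r_{k-1} − q_k·r_k inherits s_{k+1} = s_{k-1} − q_k·s_k, t_{k+1} = t_{k-1} − q_k·t_k, so r_k = a·s_k + b·t_k at every step:
  q = 1: r = 185, s = 1 − 1·0 = 1, t = 0 − 1·1 = -1  (check: 418·1 + 233·(-1) = 185)
  q = 1: r = 48, s = 0 − 1·1 = -1, t = 1 − 1·(-1) = 2  (check: 418·(-1) + 233·2 = 48)
  q = 3: r = 41, s = 1 − 3·(-1) = 4, t = -1 − 3·2 = -7  (check: 418·4 + 233·(-7) = 41)
  q = 1: r = 7, s = -1 − 1·4 = -5, t = 2 − 1·(-7) = 9  (check: 418·(-5) + 233·9 = 7)
  q = 5: r = 6, s = 4 − 5·(-5) = 29, t = -7 − 5·9 = -52  (check: 418·29 + 233·(-52) = 6)
  q = 1: r = 1, s = -5 − 1·29 = -34, t = 9 − 1·(-52) = 61  (check: 418·(-34) + 233·61 = 1)
The row with r = 1 (the gcd) gives the Bezout coefficients s = -34, t = 61.
Result: 418 · (-34) + 233 · (61) = 1.

gcd(418, 233) = 1; s = -34, t = 61 (check: 418·(-34) + 233·61 = 1).


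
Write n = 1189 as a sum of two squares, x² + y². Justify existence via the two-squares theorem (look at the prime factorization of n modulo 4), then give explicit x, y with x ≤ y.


Step 1: Factor n = 1189 = 29 · 41.
Step 2: Check the mod-4 condition on each prime factor: 29 ≡ 1 (mod 4), exponent 1; 41 ≡ 1 (mod 4), exponent 1.
All primes ≡ 3 (mod 4) appear to even exponent (or don't appear), so by the two-squares theorem n IS expressible as a sum of two squares.
Step 3: Build a representation. Here n = 29 · 41 is a product of primes ≡ 1 (mod 4). Each prime p ≡ 1 (mod 4) is itself a sum of two squares; find a² by testing p − a² for a perfect square:
  29: 29 − 1² = 28, 29 − 2² = 25 = 5² ⇒ 29 = 2² + 5².
  41: 41 − 1² = 40, 41 − 2² = 37, 41 − 3² = 32, 41 − 4² = 25 = 5² ⇒ 41 = 4² + 5².
  Combine using the Brahmagupta–Fibonacci identity (a² + b²)(c² + d²) = (ac − bd)² + (ad + bc)² = (ac + bd)² + (ad − bc)²:
  29 · 41 = 1189: from (2² + 5²)(4² + 5²), take (2·4 − 5·5, 2·5 + 5·4) = (8 − 25, 10 + 20) = (-17, 30); dropping signs (only squares matter) gives (17, 30); check 17² + 30² = 289 + 900 = 1189 ✓.
Step 4: Order so x ≤ y and verify: 17² + 30² = 289 + 900 = 1189 = n. ✓

n = 1189 = 17² + 30² (one valid representation with x ≤ y).


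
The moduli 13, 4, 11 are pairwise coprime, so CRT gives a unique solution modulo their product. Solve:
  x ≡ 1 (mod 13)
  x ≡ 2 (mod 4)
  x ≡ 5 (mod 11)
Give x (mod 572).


Moduli 13, 4, 11 are pairwise coprime; by CRT there is a unique solution modulo M = 13 · 4 · 11 = 572.
Solve pairwise, accumulating the modulus:
  Start with x ≡ 1 (mod 13).
  Combine with x ≡ 2 (mod 4): since gcd(13, 4) = 1, we get a unique residue mod 52.
    Write x = 1 + 13·t and substitute into x ≡ 2 (mod 4): 13·t ≡ 2 − 1 = 1 (mod 4).
    Reduce coefficients mod 4: 1·t ≡ 1 (mod 4).
    So t ≡ 1 (mod 4).
    Then x = 1 + 13·1 = 14, valid modulo lcm(13, 4) = 52: x ≡ 14 (mod 52).
  Combine with x ≡ 5 (mod 11): since gcd(52, 11) = 1, we get a unique residue mod 572.
    Write x = 14 + 52·t and substitute into x ≡ 5 (mod 11): 52·t ≡ 5 − 14 = -9 (mod 11).
    Reduce coefficients mod 11: 8·t ≡ 2 (mod 11).
    The inverse of 8 mod 11 is 7 (since 8·7 = 56 = 5·11 + 1), so t ≡ 7·2 = 14 ≡ 3 (mod 11).
    Then x = 14 + 52·3 = 170, valid modulo lcm(52, 11) = 572: x ≡ 170 (mod 572).
Verify: 170 mod 13 = 1 ✓, 170 mod 4 = 2 ✓, 170 mod 11 = 5 ✓.

x ≡ 170 (mod 572).


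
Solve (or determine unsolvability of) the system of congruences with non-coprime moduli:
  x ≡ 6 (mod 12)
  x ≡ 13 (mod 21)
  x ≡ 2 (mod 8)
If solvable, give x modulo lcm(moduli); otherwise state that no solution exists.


Moduli 12, 21, 8 are not pairwise coprime, so CRT works modulo lcm(m_i) when all pairwise compatibility conditions hold.
Pairwise compatibility: gcd(m_i, m_j) must divide a_i - a_j for every pair.
Merge one congruence at a time:
  Start: x ≡ 6 (mod 12).
  Combine with x ≡ 13 (mod 21): gcd(12, 21) = 3, and 13 - 6 = 7 is NOT divisible by 3.
    ⇒ system is inconsistent (no integer solution).

No solution (the system is inconsistent).


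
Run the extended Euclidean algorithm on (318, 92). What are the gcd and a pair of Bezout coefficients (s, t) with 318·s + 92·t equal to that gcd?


Euclidean algorithm on (318, 92) — divide until remainder is 0:
  318 = 3 · 92 + 42
  92 = 2 · 42 + 8
  42 = 5 · 8 + 2
  8 = 4 · 2 + 0
gcd(318, 92) = 2.
Track Bezout coefficients alongside the remainders: start with r₀ = 318 = a·1 + b·0 (s = 1, t = 0) and r₁ = 92 = a·0 + b·1 (s = 0, t = 1); each new remainder r_{k+1} = r_{k-1} − q_k·r_k inherits s_{k+1} = s_{k-1} − q_k·s_k, t_{k+1} = t_{k-1} − q_k·t_k, so r_k = a·s_k + b·t_k at every step:
  q = 3: r = 42, s = 1 − 3·0 = 1, t = 0 − 3·1 = -3  (check: 318·1 + 92·(-3) = 42)
  q = 2: r = 8, s = 0 − 2·1 = -2, t = 1 − 2·(-3) = 7  (check: 318·(-2) + 92·7 = 8)
  q = 5: r = 2, s = 1 − 5·(-2) = 11, t = -3 − 5·7 = -38  (check: 318·11 + 92·(-38) = 2)
The row with r = 2 (the gcd) gives the Bezout coefficients s = 11, t = -38.
Result: 318 · (11) + 92 · (-38) = 2.

gcd(318, 92) = 2; s = 11, t = -38 (check: 318·11 + 92·(-38) = 2).


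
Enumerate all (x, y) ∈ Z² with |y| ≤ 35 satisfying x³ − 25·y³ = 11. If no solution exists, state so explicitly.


The equation is x³ - 25y³ = 11. For fixed y, x³ = 25·y³ + 11, so a solution requires the RHS to be a perfect cube.
Strategy: iterate y from -35 to 35, compute RHS = 25·y³ + 11, and check whether it is a (positive or negative) perfect cube.
Check small values of y:
  y = 0: RHS = 11 is not a perfect cube.
  y = 1: RHS = 36 is not a perfect cube.
  y = -1: RHS = -14 is not a perfect cube.
  y = 2: RHS = 211 is not a perfect cube.
  y = -2: RHS = -189 is not a perfect cube.
  y = 3: RHS = 686 is not a perfect cube.
  y = -3: RHS = -664 is not a perfect cube.
Continuing the search up to |y| = 35 finds no solutions either.
No (x, y) in the scanned range satisfies the equation.

No integer solutions with |y| ≤ 35.


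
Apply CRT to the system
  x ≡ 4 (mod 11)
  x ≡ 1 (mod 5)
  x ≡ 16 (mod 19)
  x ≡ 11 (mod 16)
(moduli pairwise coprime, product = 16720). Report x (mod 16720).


Product of moduli M = 11 · 5 · 19 · 16 = 16720.
Merge one congruence at a time:
  Start: x ≡ 4 (mod 11).
  Combine with x ≡ 1 (mod 5); new modulus lcm = 55.
    Write x = 4 + 11·t and substitute into x ≡ 1 (mod 5): 11·t ≡ 1 − 4 = -3 (mod 5).
    Reduce coefficients mod 5: 1·t ≡ 2 (mod 5).
    So t ≡ 2 (mod 5).
    Then x = 4 + 11·2 = 26, valid modulo lcm(11, 5) = 55: x ≡ 26 (mod 55).
  Combine with x ≡ 16 (mod 19); new modulus lcm = 1045.
    Write x = 26 + 55·t and substitute into x ≡ 16 (mod 19): 55·t ≡ 16 − 26 = -10 (mod 19).
    Reduce coefficients mod 19: 17·t ≡ 9 (mod 19).
    The inverse of 17 mod 19 is 9 (since 17·9 = 153 = 8·19 + 1), so t ≡ 9·9 = 81 ≡ 5 (mod 19).
    Then x = 26 + 55·5 = 301, valid modulo lcm(55, 19) = 1045: x ≡ 301 (mod 1045).
  Combine with x ≡ 11 (mod 16); new modulus lcm = 16720.
    Write x = 301 + 1045·t and substitute into x ≡ 11 (mod 16): 1045·t ≡ 11 − 301 = -290 (mod 16).
    Reduce coefficients mod 16: 5·t ≡ 14 (mod 16).
    The inverse of 5 mod 16 is 13 (since 5·13 = 65 = 4·16 + 1), so t ≡ 13·14 = 182 ≡ 6 (mod 16).
    Then x = 301 + 1045·6 = 6571, valid modulo lcm(1045, 16) = 16720: x ≡ 6571 (mod 16720).
Verify against each original: 6571 mod 11 = 4, 6571 mod 5 = 1, 6571 mod 19 = 16, 6571 mod 16 = 11.

x ≡ 6571 (mod 16720).


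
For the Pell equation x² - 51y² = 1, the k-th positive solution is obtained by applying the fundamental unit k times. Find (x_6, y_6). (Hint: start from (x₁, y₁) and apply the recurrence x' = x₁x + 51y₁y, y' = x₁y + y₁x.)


Step 1: Find the fundamental solution (x₁, y₁) of x² - 51y² = 1.
  Expand √51 as a continued fraction. a₀ = ⌊√51⌋ = 7; iterate m_{k+1} = d_k·a_k − m_k, d_{k+1} = (51 − m_{k+1}²)/d_k, a_{k+1} = ⌊(a₀ + m_{k+1})/d_{k+1}⌋ (starting m₀ = 0, d₀ = 1), with convergents p_k = a_k·p_{k-1} + p_{k-2}, q_k = a_k·q_{k-1} + q_{k-2} (p₋₁ = 1, q₋₁ = 0):
  k = 0: a₀ = 7; p₀/q₀ = 7/1; p₀² − 51·q₀² = 49 − 51 = -2.
  k = 1: m = 7, d = 2, a = ⌊(7 + 7)/2⌋ = 7; p/q = (7·7 + 1)/(7·1 + 0) = 50/7; p² − 51·q² = 2500 − 2499 = 1.
  The first convergent with p² − 51·q² = 1 gives the fundamental solution (x₁, y₁) = (50, 7).
Step 2: Apply the recurrence (x_{n+1}, y_{n+1}) = (x₁x_n + 51y₁y_n, x₁y_n + y₁x_n) repeatedly.
  From (x_1, y_1) = (50, 7): x_2 = 50·50 + 51·7·7 = 4999; y_2 = 50·7 + 7·50 = 700.
  From (x_2, y_2) = (4999, 700): x_3 = 50·4999 + 51·7·700 = 499850; y_3 = 50·700 + 7·4999 = 69993.
  From (x_3, y_3) = (499850, 69993): x_4 = 50·499850 + 51·7·69993 = 49980001; y_4 = 50·69993 + 7·499850 = 6998600.
  From (x_4, y_4) = (49980001, 6998600): x_5 = 50·49980001 + 51·7·6998600 = 4997500250; y_5 = 50·6998600 + 7·49980001 = 699790007.
  From (x_5, y_5) = (4997500250, 699790007): x_6 = 50·4997500250 + 51·7·699790007 = 499700044999; y_6 = 50·699790007 + 7·4997500250 = 69972002100.
Step 3: Verify x_6² - 51·y_6² = 249700134972002624910001 - 249700134972002624910000 = 1 (should be 1). ✓

(x_1, y_1) = (50, 7); (x_6, y_6) = (499700044999, 69972002100).


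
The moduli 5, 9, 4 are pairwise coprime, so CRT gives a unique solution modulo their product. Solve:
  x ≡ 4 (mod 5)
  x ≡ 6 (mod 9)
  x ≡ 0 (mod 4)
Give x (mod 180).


Moduli 5, 9, 4 are pairwise coprime; by CRT there is a unique solution modulo M = 5 · 9 · 4 = 180.
Solve pairwise, accumulating the modulus:
  Start with x ≡ 4 (mod 5).
  Combine with x ≡ 6 (mod 9): since gcd(5, 9) = 1, we get a unique residue mod 45.
    Write x = 4 + 5·t and substitute into x ≡ 6 (mod 9): 5·t ≡ 6 − 4 = 2 (mod 9).
    The inverse of 5 mod 9 is 2 (since 5·2 = 10 = 1·9 + 1), so t ≡ 2·2 = 4 ≡ 4 (mod 9).
    Then x = 4 + 5·4 = 24, valid modulo lcm(5, 9) = 45: x ≡ 24 (mod 45).
  Combine with x ≡ 0 (mod 4): since gcd(45, 4) = 1, we get a unique residue mod 180.
    Write x = 24 + 45·t and substitute into x ≡ 0 (mod 4): 45·t ≡ 0 − 24 = -24 (mod 4).
    Reduce coefficients mod 4: 1·t ≡ 0 (mod 4).
    So t ≡ 0 (mod 4).
    Then x = 24 + 45·0 = 24, valid modulo lcm(45, 4) = 180: x ≡ 24 (mod 180).
Verify: 24 mod 5 = 4 ✓, 24 mod 9 = 6 ✓, 24 mod 4 = 0 ✓.

x ≡ 24 (mod 180).


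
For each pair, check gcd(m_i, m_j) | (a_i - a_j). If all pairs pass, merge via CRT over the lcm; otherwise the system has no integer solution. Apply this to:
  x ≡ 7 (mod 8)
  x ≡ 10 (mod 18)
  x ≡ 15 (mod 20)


Moduli 8, 18, 20 are not pairwise coprime, so CRT works modulo lcm(m_i) when all pairwise compatibility conditions hold.
Pairwise compatibility: gcd(m_i, m_j) must divide a_i - a_j for every pair.
Merge one congruence at a time:
  Start: x ≡ 7 (mod 8).
  Combine with x ≡ 10 (mod 18): gcd(8, 18) = 2, and 10 - 7 = 3 is NOT divisible by 2.
    ⇒ system is inconsistent (no integer solution).

No solution (the system is inconsistent).


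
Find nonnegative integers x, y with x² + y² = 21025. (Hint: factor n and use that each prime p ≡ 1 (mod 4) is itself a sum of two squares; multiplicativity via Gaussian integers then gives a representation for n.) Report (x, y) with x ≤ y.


Step 1: Factor n = 21025 = 5^2 · 29^2.
Step 2: Check the mod-4 condition on each prime factor: 5 ≡ 1 (mod 4), exponent 2; 29 ≡ 1 (mod 4), exponent 2.
All primes ≡ 3 (mod 4) appear to even exponent (or don't appear), so by the two-squares theorem n IS expressible as a sum of two squares.
Step 3: Build a representation. Group n = k² · m with k = 5 and m = 29 · 29 = 841 (a product of primes ≡ 1 (mod 4)); a representation of m scales to one of n via (k·x)² + (k·y)² = k²(x² + y²). Each prime p ≡ 1 (mod 4) is itself a sum of two squares; find a² by testing p − a² for a perfect square:
  29: 29 − 1² = 28, 29 − 2² = 25 = 5² ⇒ 29 = 2² + 5².
  Combine using the Brahmagupta–Fibonacci identity (a² + b²)(c² + d²) = (ac − bd)² + (ad + bc)² = (ac + bd)² + (ad − bc)²:
  29 · 29 = 841: from (2² + 5²)(2² + 5²), take (2·2 − 5·5, 2·5 + 5·2) = (4 − 25, 10 + 10) = (-21, 20); dropping signs (only squares matter) gives (21, 20); check 21² + 20² = 441 + 400 = 841 ✓.
  Scale by k = 5: (5·21, 5·20) = (105, 100).
Step 4: Order so x ≤ y and verify: 100² + 105² = 10000 + 11025 = 21025 = n. ✓

n = 21025 = 100² + 105² (one valid representation with x ≤ y).


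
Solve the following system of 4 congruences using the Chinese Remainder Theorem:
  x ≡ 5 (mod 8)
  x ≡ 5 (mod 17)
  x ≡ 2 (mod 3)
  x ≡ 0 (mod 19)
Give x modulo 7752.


Product of moduli M = 8 · 17 · 3 · 19 = 7752.
Merge one congruence at a time:
  Start: x ≡ 5 (mod 8).
  Combine with x ≡ 5 (mod 17); new modulus lcm = 136.
    Write x = 5 + 8·t and substitute into x ≡ 5 (mod 17): 8·t ≡ 5 − 5 = 0 (mod 17).
    The inverse of 8 mod 17 is 15 (since 8·15 = 120 = 7·17 + 1), so t ≡ 15·0 = 0 ≡ 0 (mod 17).
    Then x = 5 + 8·0 = 5, valid modulo lcm(8, 17) = 136: x ≡ 5 (mod 136).
  Combine with x ≡ 2 (mod 3); new modulus lcm = 408.
    Write x = 5 + 136·t and substitute into x ≡ 2 (mod 3): 136·t ≡ 2 − 5 = -3 (mod 3).
    Reduce coefficients mod 3: 1·t ≡ 0 (mod 3).
    So t ≡ 0 (mod 3).
    Then x = 5 + 136·0 = 5, valid modulo lcm(136, 3) = 408: x ≡ 5 (mod 408).
  Combine with x ≡ 0 (mod 19); new modulus lcm = 7752.
    Write x = 5 + 408·t and substitute into x ≡ 0 (mod 19): 408·t ≡ 0 − 5 = -5 (mod 19).
    Reduce coefficients mod 19: 9·t ≡ 14 (mod 19).
    The inverse of 9 mod 19 is 17 (since 9·17 = 153 = 8·19 + 1), so t ≡ 17·14 = 238 ≡ 10 (mod 19).
    Then x = 5 + 408·10 = 4085, valid modulo lcm(408, 19) = 7752: x ≡ 4085 (mod 7752).
Verify against each original: 4085 mod 8 = 5, 4085 mod 17 = 5, 4085 mod 3 = 2, 4085 mod 19 = 0.

x ≡ 4085 (mod 7752).


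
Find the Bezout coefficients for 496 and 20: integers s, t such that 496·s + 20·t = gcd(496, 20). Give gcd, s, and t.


Euclidean algorithm on (496, 20) — divide until remainder is 0:
  496 = 24 · 20 + 16
  20 = 1 · 16 + 4
  16 = 4 · 4 + 0
gcd(496, 20) = 4.
Track Bezout coefficients alongside the remainders: start with r₀ = 496 = a·1 + b·0 (s = 1, t = 0) and r₁ = 20 = a·0 + b·1 (s = 0, t = 1); each new remainder r_{k+1} = r_{k-1} − q_k·r_k inherits s_{k+1} = s_{k-1} − q_k·s_k, t_{k+1} = t_{k-1} − q_k·t_k, so r_k = a·s_k + b·t_k at every step:
  q = 24: r = 16, s = 1 − 24·0 = 1, t = 0 − 24·1 = -24  (check: 496·1 + 20·(-24) = 16)
  q = 1: r = 4, s = 0 − 1·1 = -1, t = 1 − 1·(-24) = 25  (check: 496·(-1) + 20·25 = 4)
The row with r = 4 (the gcd) gives the Bezout coefficients s = -1, t = 25.
Result: 496 · (-1) + 20 · (25) = 4.

gcd(496, 20) = 4; s = -1, t = 25 (check: 496·(-1) + 20·25 = 4).


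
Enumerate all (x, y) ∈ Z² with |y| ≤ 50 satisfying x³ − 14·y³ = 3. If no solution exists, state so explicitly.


The equation is x³ - 14y³ = 3. For fixed y, x³ = 14·y³ + 3, so a solution requires the RHS to be a perfect cube.
Strategy: iterate y from -50 to 50, compute RHS = 14·y³ + 3, and check whether it is a (positive or negative) perfect cube.
Check small values of y:
  y = 0: RHS = 3 is not a perfect cube.
  y = 1: RHS = 17 is not a perfect cube.
  y = -1: RHS = -11 is not a perfect cube.
  y = 2: RHS = 115 is not a perfect cube.
  y = -2: RHS = -109 is not a perfect cube.
  y = 3: RHS = 381 is not a perfect cube.
  y = -3: RHS = -375 is not a perfect cube.
Continuing the search up to |y| = 50 finds no solutions either.
No (x, y) in the scanned range satisfies the equation.

No integer solutions with |y| ≤ 50.


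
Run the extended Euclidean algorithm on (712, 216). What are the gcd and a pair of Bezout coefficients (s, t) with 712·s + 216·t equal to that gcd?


Euclidean algorithm on (712, 216) — divide until remainder is 0:
  712 = 3 · 216 + 64
  216 = 3 · 64 + 24
  64 = 2 · 24 + 16
  24 = 1 · 16 + 8
  16 = 2 · 8 + 0
gcd(712, 216) = 8.
Track Bezout coefficients alongside the remainders: start with r₀ = 712 = a·1 + b·0 (s = 1, t = 0) and r₁ = 216 = a·0 + b·1 (s = 0, t = 1); each new remainder r_{k+1} = r_{k-1} − q_k·r_k inherits s_{k+1} = s_{k-1} − q_k·s_k, t_{k+1} = t_{k-1} − q_k·t_k, so r_k = a·s_k + b·t_k at every step:
  q = 3: r = 64, s = 1 − 3·0 = 1, t = 0 − 3·1 = -3  (check: 712·1 + 216·(-3) = 64)
  q = 3: r = 24, s = 0 − 3·1 = -3, t = 1 − 3·(-3) = 10  (check: 712·(-3) + 216·10 = 24)
  q = 2: r = 16, s = 1 − 2·(-3) = 7, t = -3 − 2·10 = -23  (check: 712·7 + 216·(-23) = 16)
  q = 1: r = 8, s = -3 − 1·7 = -10, t = 10 − 1·(-23) = 33  (check: 712·(-10) + 216·33 = 8)
The row with r = 8 (the gcd) gives the Bezout coefficients s = -10, t = 33.
Result: 712 · (-10) + 216 · (33) = 8.

gcd(712, 216) = 8; s = -10, t = 33 (check: 712·(-10) + 216·33 = 8).


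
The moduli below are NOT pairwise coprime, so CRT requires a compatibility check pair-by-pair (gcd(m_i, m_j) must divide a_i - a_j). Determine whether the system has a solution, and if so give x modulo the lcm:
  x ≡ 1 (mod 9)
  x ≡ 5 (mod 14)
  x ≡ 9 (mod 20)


Moduli 9, 14, 20 are not pairwise coprime, so CRT works modulo lcm(m_i) when all pairwise compatibility conditions hold.
Pairwise compatibility: gcd(m_i, m_j) must divide a_i - a_j for every pair.
Merge one congruence at a time:
  Start: x ≡ 1 (mod 9).
  Combine with x ≡ 5 (mod 14): gcd(9, 14) = 1; 5 - 1 = 4, which IS divisible by 1, so compatible.
    Write x = 1 + 9·t and substitute into x ≡ 5 (mod 14): 9·t ≡ 5 − 1 = 4 (mod 14).
    The inverse of 9 mod 14 is 11 (since 9·11 = 99 = 7·14 + 1), so t ≡ 11·4 = 44 ≡ 2 (mod 14).
    Then x = 1 + 9·2 = 19, valid modulo lcm(9, 14) = 126: x ≡ 19 (mod 126).
  Combine with x ≡ 9 (mod 20): gcd(126, 20) = 2; 9 - 19 = -10, which IS divisible by 2, so compatible.
    Write x = 19 + 126·t and substitute into x ≡ 9 (mod 20): 126·t ≡ 9 − 19 = -10 (mod 20).
    Divide the congruence (and modulus) by g = 2: 63·t ≡ -5 (mod 10).
    Reduce coefficients mod 10: 3·t ≡ 5 (mod 10).
    The inverse of 3 mod 10 is 7 (since 3·7 = 21 = 2·10 + 1), so t ≡ 7·5 = 35 ≡ 5 (mod 10).
    Then x = 19 + 126·5 = 649, valid modulo lcm(126, 20) = 1260: x ≡ 649 (mod 1260).
Verify: 649 mod 9 = 1, 649 mod 14 = 5, 649 mod 20 = 9.

x ≡ 649 (mod 1260).


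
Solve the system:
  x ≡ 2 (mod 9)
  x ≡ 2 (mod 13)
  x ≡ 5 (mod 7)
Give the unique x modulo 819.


Moduli 9, 13, 7 are pairwise coprime; by CRT there is a unique solution modulo M = 9 · 13 · 7 = 819.
Solve pairwise, accumulating the modulus:
  Start with x ≡ 2 (mod 9).
  Combine with x ≡ 2 (mod 13): since gcd(9, 13) = 1, we get a unique residue mod 117.
    Write x = 2 + 9·t and substitute into x ≡ 2 (mod 13): 9·t ≡ 2 − 2 = 0 (mod 13).
    The inverse of 9 mod 13 is 3 (since 9·3 = 27 = 2·13 + 1), so t ≡ 3·0 = 0 ≡ 0 (mod 13).
    Then x = 2 + 9·0 = 2, valid modulo lcm(9, 13) = 117: x ≡ 2 (mod 117).
  Combine with x ≡ 5 (mod 7): since gcd(117, 7) = 1, we get a unique residue mod 819.
    Write x = 2 + 117·t and substitute into x ≡ 5 (mod 7): 117·t ≡ 5 − 2 = 3 (mod 7).
    Reduce coefficients mod 7: 5·t ≡ 3 (mod 7).
    The inverse of 5 mod 7 is 3 (since 5·3 = 15 = 2·7 + 1), so t ≡ 3·3 = 9 ≡ 2 (mod 7).
    Then x = 2 + 117·2 = 236, valid modulo lcm(117, 7) = 819: x ≡ 236 (mod 819).
Verify: 236 mod 9 = 2 ✓, 236 mod 13 = 2 ✓, 236 mod 7 = 5 ✓.

x ≡ 236 (mod 819).


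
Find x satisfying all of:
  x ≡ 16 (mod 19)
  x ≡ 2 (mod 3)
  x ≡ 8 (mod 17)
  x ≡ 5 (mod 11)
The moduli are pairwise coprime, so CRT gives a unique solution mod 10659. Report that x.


Product of moduli M = 19 · 3 · 17 · 11 = 10659.
Merge one congruence at a time:
  Start: x ≡ 16 (mod 19).
  Combine with x ≡ 2 (mod 3); new modulus lcm = 57.
    Write x = 16 + 19·t and substitute into x ≡ 2 (mod 3): 19·t ≡ 2 − 16 = -14 (mod 3).
    Reduce coefficients mod 3: 1·t ≡ 1 (mod 3).
    So t ≡ 1 (mod 3).
    Then x = 16 + 19·1 = 35, valid modulo lcm(19, 3) = 57: x ≡ 35 (mod 57).
  Combine with x ≡ 8 (mod 17); new modulus lcm = 969.
    Write x = 35 + 57·t and substitute into x ≡ 8 (mod 17): 57·t ≡ 8 − 35 = -27 (mod 17).
    Reduce coefficients mod 17: 6·t ≡ 7 (mod 17).
    The inverse of 6 mod 17 is 3 (since 6·3 = 18 = 1·17 + 1), so t ≡ 3·7 = 21 ≡ 4 (mod 17).
    Then x = 35 + 57·4 = 263, valid modulo lcm(57, 17) = 969: x ≡ 263 (mod 969).
  Combine with x ≡ 5 (mod 11); new modulus lcm = 10659.
    Write x = 263 + 969·t and substitute into x ≡ 5 (mod 11): 969·t ≡ 5 − 263 = -258 (mod 11).
    Reduce coefficients mod 11: 1·t ≡ 6 (mod 11).
    So t ≡ 6 (mod 11).
    Then x = 263 + 969·6 = 6077, valid modulo lcm(969, 11) = 10659: x ≡ 6077 (mod 10659).
Verify against each original: 6077 mod 19 = 16, 6077 mod 3 = 2, 6077 mod 17 = 8, 6077 mod 11 = 5.

x ≡ 6077 (mod 10659).
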